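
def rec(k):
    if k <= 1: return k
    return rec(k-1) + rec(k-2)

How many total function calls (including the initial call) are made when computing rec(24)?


Let C(n) = total calls for rec(n)
C(0) = 1, C(1) = 1
C(2) = 1 + C(1) + C(0) = 1 + 1 + 1 = 3
C(3) = 1 + C(2) + C(1) = 1 + 3 + 1 = 5
C(4) = 1 + C(3) + C(2) = 1 + 5 + 3 = 9
C(5) = 1 + C(4) + C(3) = 1 + 9 + 5 = 15
C(6) = 1 + C(5) + C(4) = 1 + 15 + 9 = 25
C(7) = 1 + C(6) + C(5) = 1 + 25 + 15 = 41
C(8) = 1 + C(7) + C(6) = 1 + 41 + 25 = 67
C(9) = 1 + C(8) + C(7) = 1 + 67 + 41 = 109
C(10) = 1 + C(9) + C(8) = 1 + 109 + 67 = 177
C(11) = 1 + C(10) + C(9) = 1 + 177 + 109 = 287
C(12) = 1 + C(11) + C(10) = 1 + 287 + 177 = 465
C(13) = 1 + C(12) + C(11) = 1 + 465 + 287 = 753
C(14) = 1 + C(13) + C(12) = 1 + 753 + 465 = 1219
C(15) = 1 + C(14) + C(13) = 1 + 1219 + 753 = 1973
C(16) = 1 + C(15) + C(14) = 1 + 1973 + 1219 = 3193
C(17) = 1 + C(16) + C(15) = 1 + 3193 + 1973 = 5167
C(18) = 1 + C(17) + C(16) = 1 + 5167 + 3193 = 8361
C(19) = 1 + C(18) + C(17) = 1 + 8361 + 5167 = 13529
C(20) = 1 + C(19) + C(18) = 1 + 13529 + 8361 = 21891
C(21) = 1 + C(20) + C(19) = 1 + 21891 + 13529 = 35421
C(22) = 1 + C(21) + C(20) = 1 + 35421 + 21891 = 57313
C(23) = 1 + C(22) + C(21) = 1 + 57313 + 35421 = 92735
C(24) = 1 + C(23) + C(22) = 1 + 92735 + 57313 = 150049

150049


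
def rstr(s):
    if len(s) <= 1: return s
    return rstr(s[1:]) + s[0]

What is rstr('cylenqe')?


rstr('cylenqe') = rstr('ylenqe') + 'c'
rstr('ylenqe') = rstr('lenqe') + 'y'
rstr('lenqe') = rstr('enqe') + 'l'
rstr('enqe') = rstr('nqe') + 'e'
rstr('nqe') = rstr('qe') + 'n'
rstr('qe') = rstr('e') + 'q'
rstr('e') = 'e'  (base case)
Concatenating: 'e' + 'q' + 'n' + 'e' + 'l' + 'y' + 'c' = 'eqnelyc'

eqnelyc


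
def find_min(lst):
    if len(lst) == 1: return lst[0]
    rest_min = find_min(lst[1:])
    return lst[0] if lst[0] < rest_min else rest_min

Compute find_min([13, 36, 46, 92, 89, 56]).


find_min([13, 36, 46, 92, 89, 56]): compare 13 with find_min([36, 46, 92, 89, 56])
find_min([36, 46, 92, 89, 56]): compare 36 with find_min([46, 92, 89, 56])
find_min([46, 92, 89, 56]): compare 46 with find_min([92, 89, 56])
find_min([92, 89, 56]): compare 92 with find_min([89, 56])
find_min([89, 56]): compare 89 with find_min([56])
find_min([56]) = 56  (base case)
Compare 89 with 56 -> 56
Compare 92 with 56 -> 56
Compare 46 with 56 -> 46
Compare 36 with 46 -> 36
Compare 13 with 36 -> 13

13


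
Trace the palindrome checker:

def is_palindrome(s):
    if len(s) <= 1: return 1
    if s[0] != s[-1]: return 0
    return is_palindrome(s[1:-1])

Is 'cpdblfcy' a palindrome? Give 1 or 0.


is_palindrome('cpdblfcy'): s[0]='c' != s[-1]='y' -> return 0
Result: 0 (not a palindrome)

0


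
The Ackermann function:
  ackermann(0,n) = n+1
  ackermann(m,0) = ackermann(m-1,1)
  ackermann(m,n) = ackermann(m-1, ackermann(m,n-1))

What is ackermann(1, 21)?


ackermann(1, 21) = ackermann(0, ackermann(1, 20))
  ackermann(1, 20) = ackermann(0, ackermann(1, 19))
    ackermann(1, 19) = ackermann(0, ackermann(1, 18))
      ackermann(1, 18) = ackermann(0, ackermann(1, 17))
        ackermann(1, 17) = ackermann(0, ackermann(1, 16))
          ackermann(1, 16) = ackermann(0, ackermann(1, 15))
          ackermann(1, 15) = ackermann(0, ackermann(1, 14))
          ackermann(1, 14) = ackermann(0, ackermann(1, 13))
          ackermann(1, 13) = ackermann(0, ackermann(1, 12))
          ackermann(1, 12) = ackermann(0, ackermann(1, 11))
          ackermann(1, 11) = ackermann(0, ackermann(1, 10))
          ackermann(1, 10) = ackermann(0, ackermann(1, 9))
          ackermann(1, 9) = ackermann(0, ackermann(1, 8))
          ackermann(1, 8) = ackermann(0, ackermann(1, 7))
          ackermann(1, 7) = ackermann(0, ackermann(1, 6))
          ackermann(1, 6) = ackermann(0, ackermann(1, 5))
          ackermann(1, 5) = ackermann(0, ackermann(1, 4))
          ackermann(1, 4) = ackermann(0, ackermann(1, 3))
          ackermann(1, 3) = ackermann(0, ackermann(1, 2))
          ackermann(1, 2) = ackermann(0, ackermann(1, 1))
          ackermann(1, 1) = ackermann(0, ackermann(1, 0))
          ackermann(1, 0) = ackermann(0, 1)
          ackermann(0, 1) = 2
            = ackermann(0, 2)
          ackermann(0, 2) = 3
... (trace truncated)
Result: ackermann(1, 21) = 23

23


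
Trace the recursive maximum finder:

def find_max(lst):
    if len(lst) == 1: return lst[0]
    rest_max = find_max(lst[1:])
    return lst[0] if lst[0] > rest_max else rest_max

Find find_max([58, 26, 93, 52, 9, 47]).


find_max([58, 26, 93, 52, 9, 47]): compare 58 with find_max([26, 93, 52, 9, 47])
find_max([26, 93, 52, 9, 47]): compare 26 with find_max([93, 52, 9, 47])
find_max([93, 52, 9, 47]): compare 93 with find_max([52, 9, 47])
find_max([52, 9, 47]): compare 52 with find_max([9, 47])
find_max([9, 47]): compare 9 with find_max([47])
find_max([47]) = 47  (base case)
Compare 9 with 47 -> 47
Compare 52 with 47 -> 52
Compare 93 with 52 -> 93
Compare 26 with 93 -> 93
Compare 58 with 93 -> 93

93


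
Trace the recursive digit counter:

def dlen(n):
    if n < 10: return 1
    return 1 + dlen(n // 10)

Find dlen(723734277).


dlen(723734277) = 1 + dlen(72373427)
dlen(72373427) = 1 + dlen(7237342)
dlen(7237342) = 1 + dlen(723734)
dlen(723734) = 1 + dlen(72373)
dlen(72373) = 1 + dlen(7237)
dlen(7237) = 1 + dlen(723)
dlen(723) = 1 + dlen(72)
dlen(72) = 1 + dlen(7)
dlen(7) = 1  (base case: 7 < 10)
Unwinding: 1 + 1 + 1 + 1 + 1 + 1 + 1 + 1 + 1 = 9

9


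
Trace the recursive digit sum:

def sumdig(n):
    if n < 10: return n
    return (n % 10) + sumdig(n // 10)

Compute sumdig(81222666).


sumdig(81222666) = 6 + sumdig(8122266)
sumdig(8122266) = 6 + sumdig(812226)
sumdig(812226) = 6 + sumdig(81222)
sumdig(81222) = 2 + sumdig(8122)
sumdig(8122) = 2 + sumdig(812)
sumdig(812) = 2 + sumdig(81)
sumdig(81) = 1 + sumdig(8)
sumdig(8) = 8  (base case)
Total: 6 + 6 + 6 + 2 + 2 + 2 + 1 + 8 = 33

33


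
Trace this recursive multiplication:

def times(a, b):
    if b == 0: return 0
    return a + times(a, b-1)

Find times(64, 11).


times(64, 11) = 64 + times(64, 10)
times(64, 10) = 64 + times(64, 9)
times(64, 9) = 64 + times(64, 8)
times(64, 8) = 64 + times(64, 7)
times(64, 7) = 64 + times(64, 6)
times(64, 6) = 64 + times(64, 5)
times(64, 5) = 64 + times(64, 4)
times(64, 4) = 64 + times(64, 3)
times(64, 3) = 64 + times(64, 2)
times(64, 2) = 64 + times(64, 1)
times(64, 1) = 64 + times(64, 0)
times(64, 0) = 0  (base case)
Total: 64 + 64 + 64 + 64 + 64 + 64 + 64 + 64 + 64 + 64 + 64 + 0 = 704

704


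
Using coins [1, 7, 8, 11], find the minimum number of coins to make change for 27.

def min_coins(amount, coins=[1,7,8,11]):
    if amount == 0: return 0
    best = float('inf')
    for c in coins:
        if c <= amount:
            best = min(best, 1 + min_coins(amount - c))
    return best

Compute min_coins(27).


Building up with DP:
min_coins(0) = 0
min_coins(1) = min(1+min_coins(0)=1+0=1) = 1
min_coins(2) = min(1+min_coins(1)=1+1=2) = 2
min_coins(3) = min(1+min_coins(2)=1+2=3) = 3
min_coins(4) = min(1+min_coins(3)=1+3=4) = 4
min_coins(5) = min(1+min_coins(4)=1+4=5) = 5
min_coins(6) = min(1+min_coins(5)=1+5=6) = 6
min_coins(7) = min(1+min_coins(6)=1+6=7, 1+min_coins(0)=1+0=1) = 1
min_coins(8) = min(1+min_coins(7)=1+1=2, 1+min_coins(1)=1+1=2, 1+min_coins(0)=1+0=1) = 1
min_coins(9) = min(1+min_coins(8)=1+1=2, 1+min_coins(2)=1+2=3, 1+min_coins(1)=1+1=2) = 2
min_coins(10) = min(1+min_coins(9)=1+2=3, 1+min_coins(3)=1+3=4, 1+min_coins(2)=1+2=3) = 3
min_coins(11) = min(1+min_coins(10)=1+3=4, 1+min_coins(4)=1+4=5, 1+min_coins(3)=1+3=4, 1+min_coins(0)=1+0=1) = 1
min_coins(12) = min(1+min_coins(11)=1+1=2, 1+min_coins(5)=1+5=6, 1+min_coins(4)=1+4=5, 1+min_coins(1)=1+1=2) = 2
min_coins(13) = min(1+min_coins(12)=1+2=3, 1+min_coins(6)=1+6=7, 1+min_coins(5)=1+5=6, 1+min_coins(2)=1+2=3) = 3
min_coins(14) = min(1+min_coins(13)=1+3=4, 1+min_coins(7)=1+1=2, 1+min_coins(6)=1+6=7, 1+min_coins(3)=1+3=4) = 2
min_coins(15) = min(1+min_coins(14)=1+2=3, 1+min_coins(8)=1+1=2, 1+min_coins(7)=1+1=2, 1+min_coins(4)=1+4=5) = 2
min_coins(16) = min(1+min_coins(15)=1+2=3, 1+min_coins(9)=1+2=3, 1+min_coins(8)=1+1=2, 1+min_coins(5)=1+5=6) = 2
min_coins(17) = min(1+min_coins(16)=1+2=3, 1+min_coins(10)=1+3=4, 1+min_coins(9)=1+2=3, 1+min_coins(6)=1+6=7) = 3
min_coins(18) = min(1+min_coins(17)=1+3=4, 1+min_coins(11)=1+1=2, 1+min_coins(10)=1+3=4, 1+min_coins(7)=1+1=2) = 2
min_coins(19) = min(1+min_coins(18)=1+2=3, 1+min_coins(12)=1+2=3, 1+min_coins(11)=1+1=2, 1+min_coins(8)=1+1=2) = 2
min_coins(20) = min(1+min_coins(19)=1+2=3, 1+min_coins(13)=1+3=4, 1+min_coins(12)=1+2=3, 1+min_coins(9)=1+2=3) = 3
min_coins(21) = min(1+min_coins(20)=1+3=4, 1+min_coins(14)=1+2=3, 1+min_coins(13)=1+3=4, 1+min_coins(10)=1+3=4) = 3
min_coins(22) = min(1+min_coins(21)=1+3=4, 1+min_coins(15)=1+2=3, 1+min_coins(14)=1+2=3, 1+min_coins(11)=1+1=2) = 2
min_coins(23) = min(1+min_coins(22)=1+2=3, 1+min_coins(16)=1+2=3, 1+min_coins(15)=1+2=3, 1+min_coins(12)=1+2=3) = 3
min_coins(24) = min(1+min_coins(23)=1+3=4, 1+min_coins(17)=1+3=4, 1+min_coins(16)=1+2=3, 1+min_coins(13)=1+3=4) = 3
min_coins(25) = min(1+min_coins(24)=1+3=4, 1+min_coins(18)=1+2=3, 1+min_coins(17)=1+3=4, 1+min_coins(14)=1+2=3) = 3
min_coins(26) = min(1+min_coins(25)=1+3=4, 1+min_coins(19)=1+2=3, 1+min_coins(18)=1+2=3, 1+min_coins(15)=1+2=3) = 3
min_coins(27) = min(1+min_coins(26)=1+3=4, 1+min_coins(20)=1+3=4, 1+min_coins(19)=1+2=3, 1+min_coins(16)=1+2=3) = 3

3


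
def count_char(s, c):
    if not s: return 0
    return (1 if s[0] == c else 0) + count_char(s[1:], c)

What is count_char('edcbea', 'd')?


s[0]='e' != 'd' -> 0
s[0]='d' == 'd' -> 1
s[0]='c' != 'd' -> 0
s[0]='b' != 'd' -> 0
s[0]='e' != 'd' -> 0
s[0]='a' != 'd' -> 0
Sum: 0 + 1 + 0 + 0 + 0 + 0 = 1

1


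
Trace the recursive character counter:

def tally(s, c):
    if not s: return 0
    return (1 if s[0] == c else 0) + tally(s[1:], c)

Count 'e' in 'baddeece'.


s[0]='b' != 'e' -> 0
s[0]='a' != 'e' -> 0
s[0]='d' != 'e' -> 0
s[0]='d' != 'e' -> 0
s[0]='e' == 'e' -> 1
s[0]='e' == 'e' -> 1
s[0]='c' != 'e' -> 0
s[0]='e' == 'e' -> 1
Sum: 0 + 0 + 0 + 0 + 1 + 1 + 0 + 1 = 3

3


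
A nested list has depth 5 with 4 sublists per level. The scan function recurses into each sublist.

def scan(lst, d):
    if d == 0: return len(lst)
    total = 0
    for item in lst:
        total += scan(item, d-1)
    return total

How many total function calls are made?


At depth 0 (root): 1 call
At depth 1: each of 1 parents calls scan on 4 children = 4 calls
At depth 2: each of 4 parents calls scan on 4 children = 16 calls
At depth 3: each of 16 parents calls scan on 4 children = 64 calls
At depth 4: each of 64 parents calls scan on 4 children = 256 calls
At depth 5: each of 256 parents calls scan on 4 children = 1024 calls
Total: 1 + 4 + 16 + 64 + 256 + 1024 = 1365

1365


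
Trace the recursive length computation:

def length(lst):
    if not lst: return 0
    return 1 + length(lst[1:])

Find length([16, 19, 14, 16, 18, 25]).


length([16, 19, 14, 16, 18, 25]) = 1 + length([19, 14, 16, 18, 25])
length([19, 14, 16, 18, 25]) = 1 + length([14, 16, 18, 25])
length([14, 16, 18, 25]) = 1 + length([16, 18, 25])
length([16, 18, 25]) = 1 + length([18, 25])
length([18, 25]) = 1 + length([25])
length([25]) = 1 + length([])
length([]) = 0  (base case)
Unwinding: 1 + 1 + 1 + 1 + 1 + 1 + 0 = 6

6


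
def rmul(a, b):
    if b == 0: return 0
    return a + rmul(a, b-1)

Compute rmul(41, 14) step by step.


rmul(41, 14) = 41 + rmul(41, 13)
rmul(41, 13) = 41 + rmul(41, 12)
rmul(41, 12) = 41 + rmul(41, 11)
rmul(41, 11) = 41 + rmul(41, 10)
rmul(41, 10) = 41 + rmul(41, 9)
rmul(41, 9) = 41 + rmul(41, 8)
rmul(41, 8) = 41 + rmul(41, 7)
rmul(41, 7) = 41 + rmul(41, 6)
rmul(41, 6) = 41 + rmul(41, 5)
rmul(41, 5) = 41 + rmul(41, 4)
rmul(41, 4) = 41 + rmul(41, 3)
rmul(41, 3) = 41 + rmul(41, 2)
rmul(41, 2) = 41 + rmul(41, 1)
rmul(41, 1) = 41 + rmul(41, 0)
rmul(41, 0) = 0  (base case)
Total: 41 + 41 + 41 + 41 + 41 + 41 + 41 + 41 + 41 + 41 + 41 + 41 + 41 + 41 + 0 = 574

574


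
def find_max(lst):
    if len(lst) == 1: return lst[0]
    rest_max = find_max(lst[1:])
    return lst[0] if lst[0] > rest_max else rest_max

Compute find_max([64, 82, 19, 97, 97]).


find_max([64, 82, 19, 97, 97]): compare 64 with find_max([82, 19, 97, 97])
find_max([82, 19, 97, 97]): compare 82 with find_max([19, 97, 97])
find_max([19, 97, 97]): compare 19 with find_max([97, 97])
find_max([97, 97]): compare 97 with find_max([97])
find_max([97]) = 97  (base case)
Compare 97 with 97 -> 97
Compare 19 with 97 -> 97
Compare 82 with 97 -> 97
Compare 64 with 97 -> 97

97


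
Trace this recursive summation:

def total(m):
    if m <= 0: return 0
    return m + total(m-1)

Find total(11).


total(11)
= 11 + 10 + 9 + 8 + 7 + 6 + 5 + 4 + 3 + 2 + 1 + total(0)
= 11 + 10 + 9 + 8 + 7 + 6 + 5 + 4 + 3 + 2 + 1 + 0
= 66

66


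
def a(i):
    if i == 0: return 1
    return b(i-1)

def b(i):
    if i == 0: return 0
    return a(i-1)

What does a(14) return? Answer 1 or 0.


a(14) = b(13)
b(13) = a(12)
a(12) = b(11)
b(11) = a(10)
a(10) = b(9)
b(9) = a(8)
a(8) = b(7)
b(7) = a(6)
a(6) = b(5)
b(5) = a(4)
a(4) = b(3)
b(3) = a(2)
a(2) = b(1)
b(1) = a(0)
a(0) = 1  (base case)
Result: 1

1


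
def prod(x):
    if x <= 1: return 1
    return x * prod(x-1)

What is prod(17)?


prod(17)
= 17 * prod(16)
= 17 * 16 * prod(15)
= 17 * 16 * 15 * prod(14)
= 17 * 16 * 15 * 14 * prod(13)
= 17 * 16 * 15 * 14 * 13 * prod(12)
= 17 * 16 * 15 * 14 * 13 * 12 * prod(11)
= 17 * 16 * 15 * 14 * 13 * 12 * 11 * prod(10)
= 17 * 16 * 15 * 14 * 13 * 12 * 11 * 10 * prod(9)
= 17 * 16 * 15 * 14 * 13 * 12 * 11 * 10 * 9 * prod(8)
= 17 * 16 * 15 * 14 * 13 * 12 * 11 * 10 * 9 * 8 * prod(7)
= 17 * 16 * 15 * 14 * 13 * 12 * 11 * 10 * 9 * 8 * 7 * prod(6)
= 17 * 16 * 15 * 14 * 13 * 12 * 11 * 10 * 9 * 8 * 7 * 6 * prod(5)
= 17 * 16 * 15 * 14 * 13 * 12 * 11 * 10 * 9 * 8 * 7 * 6 * 5 * prod(4)
= 17 * 16 * 15 * 14 * 13 * 12 * 11 * 10 * 9 * 8 * 7 * 6 * 5 * 4 * prod(3)
= 17 * 16 * 15 * 14 * 13 * 12 * 11 * 10 * 9 * 8 * 7 * 6 * 5 * 4 * 3 * prod(2)
= 17 * 16 * 15 * 14 * 13 * 12 * 11 * 10 * 9 * 8 * 7 * 6 * 5 * 4 * 3 * 2 * prod(1)
= 17 * 16 * 15 * 14 * 13 * 12 * 11 * 10 * 9 * 8 * 7 * 6 * 5 * 4 * 3 * 2 * 1
= 355687428096000

355687428096000


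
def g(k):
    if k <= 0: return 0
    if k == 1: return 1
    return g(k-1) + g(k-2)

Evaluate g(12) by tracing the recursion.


Computing g(12) bottom-up:
g(0) = 0
g(1) = 1
g(2) = g(1) + g(0) = 1 + 0 = 1
g(3) = g(2) + g(1) = 1 + 1 = 2
g(4) = g(3) + g(2) = 2 + 1 = 3
g(5) = g(4) + g(3) = 3 + 2 = 5
g(6) = g(5) + g(4) = 5 + 3 = 8
g(7) = g(6) + g(5) = 8 + 5 = 13
g(8) = g(7) + g(6) = 13 + 8 = 21
g(9) = g(8) + g(7) = 21 + 13 = 34
g(10) = g(9) + g(8) = 34 + 21 = 55
g(11) = g(10) + g(9) = 55 + 34 = 89
g(12) = g(11) + g(10) = 89 + 55 = 144

144


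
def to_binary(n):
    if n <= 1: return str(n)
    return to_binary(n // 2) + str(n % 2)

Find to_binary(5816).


to_binary(5816) = to_binary(2908) + '0'
to_binary(2908) = to_binary(1454) + '0'
to_binary(1454) = to_binary(727) + '0'
to_binary(727) = to_binary(363) + '1'
to_binary(363) = to_binary(181) + '1'
to_binary(181) = to_binary(90) + '1'
to_binary(90) = to_binary(45) + '0'
to_binary(45) = to_binary(22) + '1'
to_binary(22) = to_binary(11) + '0'
to_binary(11) = to_binary(5) + '1'
to_binary(5) = to_binary(2) + '1'
to_binary(2) = to_binary(1) + '0'
to_binary(1) = '1'  (base case)
Concatenating: '1' + '0' + '1' + '1' + '0' + '1' + '0' + '1' + '1' + '1' + '0' + '0' + '0' = '1011010111000'

1011010111000


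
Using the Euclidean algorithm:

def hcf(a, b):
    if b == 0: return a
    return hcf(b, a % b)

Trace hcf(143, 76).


hcf(143, 76) = hcf(76, 67)
hcf(76, 67) = hcf(67, 9)
hcf(67, 9) = hcf(9, 4)
hcf(9, 4) = hcf(4, 1)
hcf(4, 1) = hcf(1, 0)
hcf(1, 0) = 1  (base case)

1


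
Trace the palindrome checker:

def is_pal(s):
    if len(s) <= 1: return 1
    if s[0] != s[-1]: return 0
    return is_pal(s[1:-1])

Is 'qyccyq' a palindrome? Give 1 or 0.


is_pal('qyccyq'): s[0]='q' == s[-1]='q' -> check is_pal('yccy')
is_pal('yccy'): s[0]='y' == s[-1]='y' -> check is_pal('cc')
is_pal('cc'): s[0]='c' == s[-1]='c' -> check is_pal('')
is_pal(''): len <= 1 -> return 1  (base case)
Result: 1 (palindrome)

1


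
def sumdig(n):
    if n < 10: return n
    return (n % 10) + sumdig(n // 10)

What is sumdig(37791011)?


sumdig(37791011) = 1 + sumdig(3779101)
sumdig(3779101) = 1 + sumdig(377910)
sumdig(377910) = 0 + sumdig(37791)
sumdig(37791) = 1 + sumdig(3779)
sumdig(3779) = 9 + sumdig(377)
sumdig(377) = 7 + sumdig(37)
sumdig(37) = 7 + sumdig(3)
sumdig(3) = 3  (base case)
Total: 1 + 1 + 0 + 1 + 9 + 7 + 7 + 3 = 29

29


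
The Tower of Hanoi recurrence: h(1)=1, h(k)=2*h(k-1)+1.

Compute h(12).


h(12) = 2 * h(11) + 1
h(11) = 2 * h(10) + 1
h(10) = 2 * h(9) + 1
h(9) = 2 * h(8) + 1
h(8) = 2 * h(7) + 1
h(7) = 2 * h(6) + 1
h(6) = 2 * h(5) + 1
h(5) = 2 * h(4) + 1
h(4) = 2 * h(3) + 1
h(3) = 2 * h(2) + 1
h(2) = 2 * h(1) + 1
h(1) = 1  (base case)
h(2) = 2 * 1 + 1 = 3
h(3) = 2 * 3 + 1 = 7
h(4) = 2 * 7 + 1 = 15
h(5) = 2 * 15 + 1 = 31
h(6) = 2 * 31 + 1 = 63
h(7) = 2 * 63 + 1 = 127
h(8) = 2 * 127 + 1 = 255
h(9) = 2 * 255 + 1 = 511
h(10) = 2 * 511 + 1 = 1023
h(11) = 2 * 1023 + 1 = 2047
h(12) = 2 * 2047 + 1 = 4095

4095


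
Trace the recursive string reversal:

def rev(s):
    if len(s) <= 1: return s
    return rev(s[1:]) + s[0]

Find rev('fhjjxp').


rev('fhjjxp') = rev('hjjxp') + 'f'
rev('hjjxp') = rev('jjxp') + 'h'
rev('jjxp') = rev('jxp') + 'j'
rev('jxp') = rev('xp') + 'j'
rev('xp') = rev('p') + 'x'
rev('p') = 'p'  (base case)
Concatenating: 'p' + 'x' + 'j' + 'j' + 'h' + 'f' = 'pxjjhf'

pxjjhf


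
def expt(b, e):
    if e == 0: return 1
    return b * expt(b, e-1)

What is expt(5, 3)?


expt(5, 3)
= 5 * expt(5, 2)
= 5 * 5 * expt(5, 1)
= 5 * 5 * 5 * expt(5, 0)
= 5 * 5 * 5 * 1
= 125

125


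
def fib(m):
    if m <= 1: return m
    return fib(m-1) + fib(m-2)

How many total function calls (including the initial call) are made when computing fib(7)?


Let C(n) = total calls for fib(n)
C(0) = 1, C(1) = 1
C(2) = 1 + C(1) + C(0) = 1 + 1 + 1 = 3
C(3) = 1 + C(2) + C(1) = 1 + 3 + 1 = 5
C(4) = 1 + C(3) + C(2) = 1 + 5 + 3 = 9
C(5) = 1 + C(4) + C(3) = 1 + 9 + 5 = 15
C(6) = 1 + C(5) + C(4) = 1 + 15 + 9 = 25
C(7) = 1 + C(6) + C(5) = 1 + 25 + 15 = 41

41


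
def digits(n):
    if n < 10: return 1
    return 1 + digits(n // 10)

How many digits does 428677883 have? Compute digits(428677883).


digits(428677883) = 1 + digits(42867788)
digits(42867788) = 1 + digits(4286778)
digits(4286778) = 1 + digits(428677)
digits(428677) = 1 + digits(42867)
digits(42867) = 1 + digits(4286)
digits(4286) = 1 + digits(428)
digits(428) = 1 + digits(42)
digits(42) = 1 + digits(4)
digits(4) = 1  (base case: 4 < 10)
Unwinding: 1 + 1 + 1 + 1 + 1 + 1 + 1 + 1 + 1 = 9

9


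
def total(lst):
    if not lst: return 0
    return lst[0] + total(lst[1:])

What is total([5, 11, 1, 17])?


total([5, 11, 1, 17]) = 5 + total([11, 1, 17])
total([11, 1, 17]) = 11 + total([1, 17])
total([1, 17]) = 1 + total([17])
total([17]) = 17 + total([])
total([]) = 0  (base case)
Total: 5 + 11 + 1 + 17 + 0 = 34

34


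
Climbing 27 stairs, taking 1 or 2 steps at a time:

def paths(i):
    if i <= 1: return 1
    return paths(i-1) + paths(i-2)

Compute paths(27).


Building up from base cases:
paths(0) = 1
paths(1) = 1
paths(2) = paths(1) + paths(0) = 1 + 1 = 2
paths(3) = paths(2) + paths(1) = 2 + 1 = 3
paths(4) = paths(3) + paths(2) = 3 + 2 = 5
paths(5) = paths(4) + paths(3) = 5 + 3 = 8
paths(6) = paths(5) + paths(4) = 8 + 5 = 13
paths(7) = paths(6) + paths(5) = 13 + 8 = 21
paths(8) = paths(7) + paths(6) = 21 + 13 = 34
paths(9) = paths(8) + paths(7) = 34 + 21 = 55
paths(10) = paths(9) + paths(8) = 55 + 34 = 89
paths(11) = paths(10) + paths(9) = 89 + 55 = 144
paths(12) = paths(11) + paths(10) = 144 + 89 = 233
paths(13) = paths(12) + paths(11) = 233 + 144 = 377
paths(14) = paths(13) + paths(12) = 377 + 233 = 610
paths(15) = paths(14) + paths(13) = 610 + 377 = 987
paths(16) = paths(15) + paths(14) = 987 + 610 = 1597
paths(17) = paths(16) + paths(15) = 1597 + 987 = 2584
paths(18) = paths(17) + paths(16) = 2584 + 1597 = 4181
paths(19) = paths(18) + paths(17) = 4181 + 2584 = 6765
paths(20) = paths(19) + paths(18) = 6765 + 4181 = 10946
paths(21) = paths(20) + paths(19) = 10946 + 6765 = 17711
paths(22) = paths(21) + paths(20) = 17711 + 10946 = 28657
paths(23) = paths(22) + paths(21) = 28657 + 17711 = 46368
paths(24) = paths(23) + paths(22) = 46368 + 28657 = 75025
paths(25) = paths(24) + paths(23) = 75025 + 46368 = 121393
paths(26) = paths(25) + paths(24) = 121393 + 75025 = 196418
paths(27) = paths(26) + paths(25) = 196418 + 121393 = 317811

317811


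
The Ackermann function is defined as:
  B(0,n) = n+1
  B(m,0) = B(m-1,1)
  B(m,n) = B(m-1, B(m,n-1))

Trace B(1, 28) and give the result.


B(1, 28) = B(0, B(1, 27))
  B(1, 27) = B(0, B(1, 26))
    B(1, 26) = B(0, B(1, 25))
      B(1, 25) = B(0, B(1, 24))
        B(1, 24) = B(0, B(1, 23))
          B(1, 23) = B(0, B(1, 22))
          B(1, 22) = B(0, B(1, 21))
          B(1, 21) = B(0, B(1, 20))
          B(1, 20) = B(0, B(1, 19))
          B(1, 19) = B(0, B(1, 18))
          B(1, 18) = B(0, B(1, 17))
          B(1, 17) = B(0, B(1, 16))
          B(1, 16) = B(0, B(1, 15))
          B(1, 15) = B(0, B(1, 14))
          B(1, 14) = B(0, B(1, 13))
          B(1, 13) = B(0, B(1, 12))
          B(1, 12) = B(0, B(1, 11))
          B(1, 11) = B(0, B(1, 10))
          B(1, 10) = B(0, B(1, 9))
          B(1, 9) = B(0, B(1, 8))
          B(1, 8) = B(0, B(1, 7))
          B(1, 7) = B(0, B(1, 6))
          B(1, 6) = B(0, B(1, 5))
          B(1, 5) = B(0, B(1, 4))
          B(1, 4) = B(0, B(1, 3))
... (trace truncated)
Result: B(1, 28) = 30

30


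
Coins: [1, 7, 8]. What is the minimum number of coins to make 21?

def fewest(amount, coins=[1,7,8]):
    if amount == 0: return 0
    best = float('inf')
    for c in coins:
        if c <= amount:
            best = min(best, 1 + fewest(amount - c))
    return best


Building up with DP:
fewest(0) = 0
fewest(1) = min(1+fewest(0)=1+0=1) = 1
fewest(2) = min(1+fewest(1)=1+1=2) = 2
fewest(3) = min(1+fewest(2)=1+2=3) = 3
fewest(4) = min(1+fewest(3)=1+3=4) = 4
fewest(5) = min(1+fewest(4)=1+4=5) = 5
fewest(6) = min(1+fewest(5)=1+5=6) = 6
fewest(7) = min(1+fewest(6)=1+6=7, 1+fewest(0)=1+0=1) = 1
fewest(8) = min(1+fewest(7)=1+1=2, 1+fewest(1)=1+1=2, 1+fewest(0)=1+0=1) = 1
fewest(9) = min(1+fewest(8)=1+1=2, 1+fewest(2)=1+2=3, 1+fewest(1)=1+1=2) = 2
fewest(10) = min(1+fewest(9)=1+2=3, 1+fewest(3)=1+3=4, 1+fewest(2)=1+2=3) = 3
fewest(11) = min(1+fewest(10)=1+3=4, 1+fewest(4)=1+4=5, 1+fewest(3)=1+3=4) = 4
fewest(12) = min(1+fewest(11)=1+4=5, 1+fewest(5)=1+5=6, 1+fewest(4)=1+4=5) = 5
fewest(13) = min(1+fewest(12)=1+5=6, 1+fewest(6)=1+6=7, 1+fewest(5)=1+5=6) = 6
fewest(14) = min(1+fewest(13)=1+6=7, 1+fewest(7)=1+1=2, 1+fewest(6)=1+6=7) = 2
fewest(15) = min(1+fewest(14)=1+2=3, 1+fewest(8)=1+1=2, 1+fewest(7)=1+1=2) = 2
fewest(16) = min(1+fewest(15)=1+2=3, 1+fewest(9)=1+2=3, 1+fewest(8)=1+1=2) = 2
fewest(17) = min(1+fewest(16)=1+2=3, 1+fewest(10)=1+3=4, 1+fewest(9)=1+2=3) = 3
fewest(18) = min(1+fewest(17)=1+3=4, 1+fewest(11)=1+4=5, 1+fewest(10)=1+3=4) = 4
fewest(19) = min(1+fewest(18)=1+4=5, 1+fewest(12)=1+5=6, 1+fewest(11)=1+4=5) = 5
fewest(20) = min(1+fewest(19)=1+5=6, 1+fewest(13)=1+6=7, 1+fewest(12)=1+5=6) = 6
fewest(21) = min(1+fewest(20)=1+6=7, 1+fewest(14)=1+2=3, 1+fewest(13)=1+6=7) = 3

3


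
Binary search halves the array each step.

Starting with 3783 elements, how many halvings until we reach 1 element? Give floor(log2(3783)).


3783 / 2 = 1891
1891 / 2 = 945
945 / 2 = 472
472 / 2 = 236
236 / 2 = 118
118 / 2 = 59
59 / 2 = 29
29 / 2 = 14
14 / 2 = 7
7 / 2 = 3
3 / 2 = 1
Reached 1 after 11 halvings

11


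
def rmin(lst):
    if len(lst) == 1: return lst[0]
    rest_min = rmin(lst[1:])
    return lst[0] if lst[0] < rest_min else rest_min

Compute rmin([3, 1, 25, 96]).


rmin([3, 1, 25, 96]): compare 3 with rmin([1, 25, 96])
rmin([1, 25, 96]): compare 1 with rmin([25, 96])
rmin([25, 96]): compare 25 with rmin([96])
rmin([96]) = 96  (base case)
Compare 25 with 96 -> 25
Compare 1 with 25 -> 1
Compare 3 with 1 -> 1

1


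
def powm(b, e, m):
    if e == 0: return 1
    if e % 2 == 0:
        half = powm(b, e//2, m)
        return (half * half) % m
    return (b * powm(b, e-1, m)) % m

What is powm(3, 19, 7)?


powm(3, 19, 7): e is odd, compute powm(3, 18, 7)
  powm(3, 18, 7): e is even, compute powm(3, 9, 7)
    powm(3, 9, 7): e is odd, compute powm(3, 8, 7)
      powm(3, 8, 7): e is even, compute powm(3, 4, 7)
        powm(3, 4, 7): e is even, compute powm(3, 2, 7)
          powm(3, 2, 7): e is even, compute powm(3, 1, 7)
          powm(3, 1, 7): e is odd, compute powm(3, 0, 7)
          powm(3, 0, 7) = 1
          (3 * 1) % 7 = 3
          half=3, (3*3) % 7 = 2
        half=2, (2*2) % 7 = 4
      half=4, (4*4) % 7 = 2
    (3 * 2) % 7 = 6
  half=6, (6*6) % 7 = 1
(3 * 1) % 7 = 3

3


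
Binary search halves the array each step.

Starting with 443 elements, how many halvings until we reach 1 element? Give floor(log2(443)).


443 / 2 = 221
221 / 2 = 110
110 / 2 = 55
55 / 2 = 27
27 / 2 = 13
13 / 2 = 6
6 / 2 = 3
3 / 2 = 1
Reached 1 after 8 halvings

8


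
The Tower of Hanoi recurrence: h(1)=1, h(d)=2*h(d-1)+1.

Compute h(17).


h(17) = 2 * h(16) + 1
h(16) = 2 * h(15) + 1
h(15) = 2 * h(14) + 1
h(14) = 2 * h(13) + 1
h(13) = 2 * h(12) + 1
h(12) = 2 * h(11) + 1
h(11) = 2 * h(10) + 1
h(10) = 2 * h(9) + 1
h(9) = 2 * h(8) + 1
h(8) = 2 * h(7) + 1
h(7) = 2 * h(6) + 1
h(6) = 2 * h(5) + 1
h(5) = 2 * h(4) + 1
h(4) = 2 * h(3) + 1
h(3) = 2 * h(2) + 1
h(2) = 2 * h(1) + 1
h(1) = 1  (base case)
h(2) = 2 * 1 + 1 = 3
h(3) = 2 * 3 + 1 = 7
h(4) = 2 * 7 + 1 = 15
h(5) = 2 * 15 + 1 = 31
h(6) = 2 * 31 + 1 = 63
h(7) = 2 * 63 + 1 = 127
h(8) = 2 * 127 + 1 = 255
h(9) = 2 * 255 + 1 = 511
h(10) = 2 * 511 + 1 = 1023
h(11) = 2 * 1023 + 1 = 2047
h(12) = 2 * 2047 + 1 = 4095
h(13) = 2 * 4095 + 1 = 8191
h(14) = 2 * 8191 + 1 = 16383
h(15) = 2 * 16383 + 1 = 32767
h(16) = 2 * 32767 + 1 = 65535
h(17) = 2 * 65535 + 1 = 131071

131071


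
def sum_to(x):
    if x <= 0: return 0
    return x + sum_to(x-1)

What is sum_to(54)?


sum_to(54)
= 54 + 53 + 52 + 51 + 50 + 49 + 48 + 47 + 46 + 45 + 44 + 43 + 42 + 41 + 40 + 39 + 38 + 37 + 36 + 35 + 34 + 33 + 32 + 31 + 30 + 29 + 28 + 27 + 26 + 25 + 24 + 23 + 22 + 21 + 20 + 19 + 18 + 17 + 16 + 15 + 14 + 13 + 12 + 11 + 10 + 9 + 8 + 7 + 6 + 5 + 4 + 3 + 2 + 1 + sum_to(0)
= 54 + 53 + 52 + 51 + 50 + 49 + 48 + 47 + 46 + 45 + 44 + 43 + 42 + 41 + 40 + 39 + 38 + 37 + 36 + 35 + 34 + 33 + 32 + 31 + 30 + 29 + 28 + 27 + 26 + 25 + 24 + 23 + 22 + 21 + 20 + 19 + 18 + 17 + 16 + 15 + 14 + 13 + 12 + 11 + 10 + 9 + 8 + 7 + 6 + 5 + 4 + 3 + 2 + 1 + 0
= 1485

1485


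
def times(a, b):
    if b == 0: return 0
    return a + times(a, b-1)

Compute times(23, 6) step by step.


times(23, 6) = 23 + times(23, 5)
times(23, 5) = 23 + times(23, 4)
times(23, 4) = 23 + times(23, 3)
times(23, 3) = 23 + times(23, 2)
times(23, 2) = 23 + times(23, 1)
times(23, 1) = 23 + times(23, 0)
times(23, 0) = 0  (base case)
Total: 23 + 23 + 23 + 23 + 23 + 23 + 0 = 138

138


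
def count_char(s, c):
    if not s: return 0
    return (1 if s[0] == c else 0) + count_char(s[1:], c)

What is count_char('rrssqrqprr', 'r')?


s[0]='r' == 'r' -> 1
s[0]='r' == 'r' -> 1
s[0]='s' != 'r' -> 0
s[0]='s' != 'r' -> 0
s[0]='q' != 'r' -> 0
s[0]='r' == 'r' -> 1
s[0]='q' != 'r' -> 0
s[0]='p' != 'r' -> 0
s[0]='r' == 'r' -> 1
s[0]='r' == 'r' -> 1
Sum: 1 + 1 + 0 + 0 + 0 + 1 + 0 + 0 + 1 + 1 = 5

5


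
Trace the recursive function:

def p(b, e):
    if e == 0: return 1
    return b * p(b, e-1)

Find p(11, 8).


p(11, 8)
= 11 * p(11, 7)
= 11 * 11 * p(11, 6)
= 11 * 11 * 11 * p(11, 5)
= 11 * 11 * 11 * 11 * p(11, 4)
= 11 * 11 * 11 * 11 * 11 * p(11, 3)
= 11 * 11 * 11 * 11 * 11 * 11 * p(11, 2)
= 11 * 11 * 11 * 11 * 11 * 11 * 11 * p(11, 1)
= 11 * 11 * 11 * 11 * 11 * 11 * 11 * 11 * p(11, 0)
= 11 * 11 * 11 * 11 * 11 * 11 * 11 * 11 * 1
= 214358881

214358881


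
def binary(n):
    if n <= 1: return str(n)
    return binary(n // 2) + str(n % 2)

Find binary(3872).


binary(3872) = binary(1936) + '0'
binary(1936) = binary(968) + '0'
binary(968) = binary(484) + '0'
binary(484) = binary(242) + '0'
binary(242) = binary(121) + '0'
binary(121) = binary(60) + '1'
binary(60) = binary(30) + '0'
binary(30) = binary(15) + '0'
binary(15) = binary(7) + '1'
binary(7) = binary(3) + '1'
binary(3) = binary(1) + '1'
binary(1) = '1'  (base case)
Concatenating: '1' + '1' + '1' + '1' + '0' + '0' + '1' + '0' + '0' + '0' + '0' + '0' = '111100100000'

111100100000


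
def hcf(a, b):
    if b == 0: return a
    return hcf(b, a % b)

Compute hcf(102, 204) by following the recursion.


hcf(102, 204) = hcf(204, 102)
hcf(204, 102) = hcf(102, 0)
hcf(102, 0) = 102  (base case)

102


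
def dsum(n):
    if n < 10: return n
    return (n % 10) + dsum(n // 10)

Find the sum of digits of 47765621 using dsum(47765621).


dsum(47765621) = 1 + dsum(4776562)
dsum(4776562) = 2 + dsum(477656)
dsum(477656) = 6 + dsum(47765)
dsum(47765) = 5 + dsum(4776)
dsum(4776) = 6 + dsum(477)
dsum(477) = 7 + dsum(47)
dsum(47) = 7 + dsum(4)
dsum(4) = 4  (base case)
Total: 1 + 2 + 6 + 5 + 6 + 7 + 7 + 4 = 38

38


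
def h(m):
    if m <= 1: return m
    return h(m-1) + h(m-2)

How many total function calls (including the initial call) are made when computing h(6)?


Let C(n) = total calls for h(n)
C(0) = 1, C(1) = 1
C(2) = 1 + C(1) + C(0) = 1 + 1 + 1 = 3
C(3) = 1 + C(2) + C(1) = 1 + 3 + 1 = 5
C(4) = 1 + C(3) + C(2) = 1 + 5 + 3 = 9
C(5) = 1 + C(4) + C(3) = 1 + 9 + 5 = 15
C(6) = 1 + C(5) + C(4) = 1 + 15 + 9 = 25

25


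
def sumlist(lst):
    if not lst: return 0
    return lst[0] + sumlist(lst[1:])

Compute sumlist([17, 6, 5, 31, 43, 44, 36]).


sumlist([17, 6, 5, 31, 43, 44, 36]) = 17 + sumlist([6, 5, 31, 43, 44, 36])
sumlist([6, 5, 31, 43, 44, 36]) = 6 + sumlist([5, 31, 43, 44, 36])
sumlist([5, 31, 43, 44, 36]) = 5 + sumlist([31, 43, 44, 36])
sumlist([31, 43, 44, 36]) = 31 + sumlist([43, 44, 36])
sumlist([43, 44, 36]) = 43 + sumlist([44, 36])
sumlist([44, 36]) = 44 + sumlist([36])
sumlist([36]) = 36 + sumlist([])
sumlist([]) = 0  (base case)
Total: 17 + 6 + 5 + 31 + 43 + 44 + 36 + 0 = 182

182


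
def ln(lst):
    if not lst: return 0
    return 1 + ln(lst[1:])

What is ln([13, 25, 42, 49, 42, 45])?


ln([13, 25, 42, 49, 42, 45]) = 1 + ln([25, 42, 49, 42, 45])
ln([25, 42, 49, 42, 45]) = 1 + ln([42, 49, 42, 45])
ln([42, 49, 42, 45]) = 1 + ln([49, 42, 45])
ln([49, 42, 45]) = 1 + ln([42, 45])
ln([42, 45]) = 1 + ln([45])
ln([45]) = 1 + ln([])
ln([]) = 0  (base case)
Unwinding: 1 + 1 + 1 + 1 + 1 + 1 + 0 = 6

6


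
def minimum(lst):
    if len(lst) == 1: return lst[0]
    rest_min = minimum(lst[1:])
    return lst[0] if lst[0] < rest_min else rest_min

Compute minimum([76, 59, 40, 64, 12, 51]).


minimum([76, 59, 40, 64, 12, 51]): compare 76 with minimum([59, 40, 64, 12, 51])
minimum([59, 40, 64, 12, 51]): compare 59 with minimum([40, 64, 12, 51])
minimum([40, 64, 12, 51]): compare 40 with minimum([64, 12, 51])
minimum([64, 12, 51]): compare 64 with minimum([12, 51])
minimum([12, 51]): compare 12 with minimum([51])
minimum([51]) = 51  (base case)
Compare 12 with 51 -> 12
Compare 64 with 12 -> 12
Compare 40 with 12 -> 12
Compare 59 with 12 -> 12
Compare 76 with 12 -> 12

12


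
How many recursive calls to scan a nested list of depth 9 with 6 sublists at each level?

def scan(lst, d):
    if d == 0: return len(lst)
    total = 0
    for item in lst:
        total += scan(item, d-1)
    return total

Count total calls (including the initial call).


At depth 0 (root): 1 call
At depth 1: each of 1 parents calls scan on 6 children = 6 calls
At depth 2: each of 6 parents calls scan on 6 children = 36 calls
At depth 3: each of 36 parents calls scan on 6 children = 216 calls
At depth 4: each of 216 parents calls scan on 6 children = 1296 calls
At depth 5: each of 1296 parents calls scan on 6 children = 7776 calls
At depth 6: each of 7776 parents calls scan on 6 children = 46656 calls
At depth 7: each of 46656 parents calls scan on 6 children = 279936 calls
At depth 8: each of 279936 parents calls scan on 6 children = 1679616 calls
At depth 9: each of 1679616 parents calls scan on 6 children = 10077696 calls
Total: 1 + 6 + 36 + 216 + 1296 + 7776 + 46656 + 279936 + 1679616 + 10077696 = 12093235

12093235


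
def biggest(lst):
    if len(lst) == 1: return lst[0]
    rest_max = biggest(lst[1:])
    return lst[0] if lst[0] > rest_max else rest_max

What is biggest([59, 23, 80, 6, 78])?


biggest([59, 23, 80, 6, 78]): compare 59 with biggest([23, 80, 6, 78])
biggest([23, 80, 6, 78]): compare 23 with biggest([80, 6, 78])
biggest([80, 6, 78]): compare 80 with biggest([6, 78])
biggest([6, 78]): compare 6 with biggest([78])
biggest([78]) = 78  (base case)
Compare 6 with 78 -> 78
Compare 80 with 78 -> 80
Compare 23 with 80 -> 80
Compare 59 with 80 -> 80

80


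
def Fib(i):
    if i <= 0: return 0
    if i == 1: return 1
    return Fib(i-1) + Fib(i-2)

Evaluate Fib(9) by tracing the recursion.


Computing Fib(9) bottom-up:
Fib(0) = 0
Fib(1) = 1
Fib(2) = Fib(1) + Fib(0) = 1 + 0 = 1
Fib(3) = Fib(2) + Fib(1) = 1 + 1 = 2
Fib(4) = Fib(3) + Fib(2) = 2 + 1 = 3
Fib(5) = Fib(4) + Fib(3) = 3 + 2 = 5
Fib(6) = Fib(5) + Fib(4) = 5 + 3 = 8
Fib(7) = Fib(6) + Fib(5) = 8 + 5 = 13
Fib(8) = Fib(7) + Fib(6) = 13 + 8 = 21
Fib(9) = Fib(8) + Fib(7) = 21 + 13 = 34

34


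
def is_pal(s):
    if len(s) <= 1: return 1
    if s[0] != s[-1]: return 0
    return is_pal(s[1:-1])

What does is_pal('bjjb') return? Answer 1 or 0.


is_pal('bjjb'): s[0]='b' == s[-1]='b' -> check is_pal('jj')
is_pal('jj'): s[0]='j' == s[-1]='j' -> check is_pal('')
is_pal(''): len <= 1 -> return 1  (base case)
Result: 1 (palindrome)

1


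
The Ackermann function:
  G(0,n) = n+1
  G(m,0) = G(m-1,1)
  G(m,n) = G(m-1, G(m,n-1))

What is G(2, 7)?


G(2, 7) = G(1, G(2, 6))
  G(2, 6) = G(1, G(2, 5))
    G(2, 5) = G(1, G(2, 4))
      G(2, 4) = G(1, G(2, 3))
        G(2, 3) = G(1, G(2, 2))
          G(2, 2) = G(1, G(2, 1))
          G(2, 1) = G(1, G(2, 0))
          G(2, 0) = G(1, 1)
          G(1, 1) = G(0, G(1, 0))
          G(1, 0) = G(0, 1)
          G(0, 1) = 2
            = G(0, 2)
          G(0, 2) = 3
            = G(1, 3)
          G(1, 3) = G(0, G(1, 2))
          G(1, 2) = G(0, G(1, 1))
          G(1, 1) = G(0, G(1, 0))
          G(1, 0) = G(0, 1)
          G(0, 1) = 2
            = G(0, 2)
          G(0, 2) = 3
            = G(0, 3)
          G(0, 3) = 4
            = G(0, 4)
          G(0, 4) = 5
... (trace truncated)
Result: G(2, 7) = 17

17


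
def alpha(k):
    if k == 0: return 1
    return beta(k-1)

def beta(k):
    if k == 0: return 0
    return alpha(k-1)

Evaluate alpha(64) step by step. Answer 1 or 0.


alpha(64) = beta(63)
beta(63) = alpha(62)
alpha(62) = beta(61)
beta(61) = alpha(60)
alpha(60) = beta(59)
beta(59) = alpha(58)
alpha(58) = beta(57)
beta(57) = alpha(56)
alpha(56) = beta(55)
beta(55) = alpha(54)
alpha(54) = beta(53)
beta(53) = alpha(52)
alpha(52) = beta(51)
beta(51) = alpha(50)
alpha(50) = beta(49)
beta(49) = alpha(48)
alpha(48) = beta(47)
beta(47) = alpha(46)
alpha(46) = beta(45)
beta(45) = alpha(44)
alpha(44) = beta(43)
beta(43) = alpha(42)
alpha(42) = beta(41)
beta(41) = alpha(40)
alpha(40) = beta(39)
beta(39) = alpha(38)
alpha(38) = beta(37)
beta(37) = alpha(36)
alpha(36) = beta(35)
beta(35) = alpha(34)
alpha(34) = beta(33)
beta(33) = alpha(32)
alpha(32) = beta(31)
beta(31) = alpha(30)
alpha(30) = beta(29)
beta(29) = alpha(28)
alpha(28) = beta(27)
beta(27) = alpha(26)
alpha(26) = beta(25)
beta(25) = alpha(24)
alpha(24) = beta(23)
beta(23) = alpha(22)
alpha(22) = beta(21)
beta(21) = alpha(20)
alpha(20) = beta(19)
beta(19) = alpha(18)
alpha(18) = beta(17)
beta(17) = alpha(16)
alpha(16) = beta(15)
beta(15) = alpha(14)
alpha(14) = beta(13)
beta(13) = alpha(12)
alpha(12) = beta(11)
beta(11) = alpha(10)
alpha(10) = beta(9)
beta(9) = alpha(8)
alpha(8) = beta(7)
beta(7) = alpha(6)
alpha(6) = beta(5)
beta(5) = alpha(4)
alpha(4) = beta(3)
beta(3) = alpha(2)
alpha(2) = beta(1)
beta(1) = alpha(0)
alpha(0) = 1  (base case)
Result: 1

1


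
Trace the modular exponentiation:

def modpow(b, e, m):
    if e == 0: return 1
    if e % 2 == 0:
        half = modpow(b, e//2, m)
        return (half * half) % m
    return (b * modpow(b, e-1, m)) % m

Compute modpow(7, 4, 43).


modpow(7, 4, 43): e is even, compute modpow(7, 2, 43)
  modpow(7, 2, 43): e is even, compute modpow(7, 1, 43)
    modpow(7, 1, 43): e is odd, compute modpow(7, 0, 43)
      modpow(7, 0, 43) = 1
    (7 * 1) % 43 = 7
  half=7, (7*7) % 43 = 6
half=6, (6*6) % 43 = 36

36


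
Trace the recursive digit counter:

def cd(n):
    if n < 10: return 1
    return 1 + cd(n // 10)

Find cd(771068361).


cd(771068361) = 1 + cd(77106836)
cd(77106836) = 1 + cd(7710683)
cd(7710683) = 1 + cd(771068)
cd(771068) = 1 + cd(77106)
cd(77106) = 1 + cd(7710)
cd(7710) = 1 + cd(771)
cd(771) = 1 + cd(77)
cd(77) = 1 + cd(7)
cd(7) = 1  (base case: 7 < 10)
Unwinding: 1 + 1 + 1 + 1 + 1 + 1 + 1 + 1 + 1 = 9

9


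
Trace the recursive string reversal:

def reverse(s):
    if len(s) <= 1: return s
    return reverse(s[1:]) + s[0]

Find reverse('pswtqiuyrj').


reverse('pswtqiuyrj') = reverse('swtqiuyrj') + 'p'
reverse('swtqiuyrj') = reverse('wtqiuyrj') + 's'
reverse('wtqiuyrj') = reverse('tqiuyrj') + 'w'
reverse('tqiuyrj') = reverse('qiuyrj') + 't'
reverse('qiuyrj') = reverse('iuyrj') + 'q'
reverse('iuyrj') = reverse('uyrj') + 'i'
reverse('uyrj') = reverse('yrj') + 'u'
reverse('yrj') = reverse('rj') + 'y'
reverse('rj') = reverse('j') + 'r'
reverse('j') = 'j'  (base case)
Concatenating: 'j' + 'r' + 'y' + 'u' + 'i' + 'q' + 't' + 'w' + 's' + 'p' = 'jryuiqtwsp'

jryuiqtwsp


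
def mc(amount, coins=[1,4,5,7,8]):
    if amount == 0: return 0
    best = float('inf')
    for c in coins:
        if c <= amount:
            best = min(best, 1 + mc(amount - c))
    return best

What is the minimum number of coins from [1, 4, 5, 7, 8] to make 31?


Building up with DP:
mc(0) = 0
mc(1) = min(1+mc(0)=1+0=1) = 1
mc(2) = min(1+mc(1)=1+1=2) = 2
mc(3) = min(1+mc(2)=1+2=3) = 3
mc(4) = min(1+mc(3)=1+3=4, 1+mc(0)=1+0=1) = 1
mc(5) = min(1+mc(4)=1+1=2, 1+mc(1)=1+1=2, 1+mc(0)=1+0=1) = 1
mc(6) = min(1+mc(5)=1+1=2, 1+mc(2)=1+2=3, 1+mc(1)=1+1=2) = 2
mc(7) = min(1+mc(6)=1+2=3, 1+mc(3)=1+3=4, 1+mc(2)=1+2=3, 1+mc(0)=1+0=1) = 1
mc(8) = min(1+mc(7)=1+1=2, 1+mc(4)=1+1=2, 1+mc(3)=1+3=4, 1+mc(1)=1+1=2, 1+mc(0)=1+0=1) = 1
mc(9) = min(1+mc(8)=1+1=2, 1+mc(5)=1+1=2, 1+mc(4)=1+1=2, 1+mc(2)=1+2=3, 1+mc(1)=1+1=2) = 2
mc(10) = min(1+mc(9)=1+2=3, 1+mc(6)=1+2=3, 1+mc(5)=1+1=2, 1+mc(3)=1+3=4, 1+mc(2)=1+2=3) = 2
mc(11) = min(1+mc(10)=1+2=3, 1+mc(7)=1+1=2, 1+mc(6)=1+2=3, 1+mc(4)=1+1=2, 1+mc(3)=1+3=4) = 2
mc(12) = min(1+mc(11)=1+2=3, 1+mc(8)=1+1=2, 1+mc(7)=1+1=2, 1+mc(5)=1+1=2, 1+mc(4)=1+1=2) = 2
mc(13) = min(1+mc(12)=1+2=3, 1+mc(9)=1+2=3, 1+mc(8)=1+1=2, 1+mc(6)=1+2=3, 1+mc(5)=1+1=2) = 2
mc(14) = min(1+mc(13)=1+2=3, 1+mc(10)=1+2=3, 1+mc(9)=1+2=3, 1+mc(7)=1+1=2, 1+mc(6)=1+2=3) = 2
mc(15) = min(1+mc(14)=1+2=3, 1+mc(11)=1+2=3, 1+mc(10)=1+2=3, 1+mc(8)=1+1=2, 1+mc(7)=1+1=2) = 2
mc(16) = min(1+mc(15)=1+2=3, 1+mc(12)=1+2=3, 1+mc(11)=1+2=3, 1+mc(9)=1+2=3, 1+mc(8)=1+1=2) = 2
mc(17) = min(1+mc(16)=1+2=3, 1+mc(13)=1+2=3, 1+mc(12)=1+2=3, 1+mc(10)=1+2=3, 1+mc(9)=1+2=3) = 3
mc(18) = min(1+mc(17)=1+3=4, 1+mc(14)=1+2=3, 1+mc(13)=1+2=3, 1+mc(11)=1+2=3, 1+mc(10)=1+2=3) = 3
mc(19) = min(1+mc(18)=1+3=4, 1+mc(15)=1+2=3, 1+mc(14)=1+2=3, 1+mc(12)=1+2=3, 1+mc(11)=1+2=3) = 3
mc(20) = min(1+mc(19)=1+3=4, 1+mc(16)=1+2=3, 1+mc(15)=1+2=3, 1+mc(13)=1+2=3, 1+mc(12)=1+2=3) = 3
mc(21) = min(1+mc(20)=1+3=4, 1+mc(17)=1+3=4, 1+mc(16)=1+2=3, 1+mc(14)=1+2=3, 1+mc(13)=1+2=3) = 3
mc(22) = min(1+mc(21)=1+3=4, 1+mc(18)=1+3=4, 1+mc(17)=1+3=4, 1+mc(15)=1+2=3, 1+mc(14)=1+2=3) = 3
mc(23) = min(1+mc(22)=1+3=4, 1+mc(19)=1+3=4, 1+mc(18)=1+3=4, 1+mc(16)=1+2=3, 1+mc(15)=1+2=3) = 3
mc(24) = min(1+mc(23)=1+3=4, 1+mc(20)=1+3=4, 1+mc(19)=1+3=4, 1+mc(17)=1+3=4, 1+mc(16)=1+2=3) = 3
mc(25) = min(1+mc(24)=1+3=4, 1+mc(21)=1+3=4, 1+mc(20)=1+3=4, 1+mc(18)=1+3=4, 1+mc(17)=1+3=4) = 4
mc(26) = min(1+mc(25)=1+4=5, 1+mc(22)=1+3=4, 1+mc(21)=1+3=4, 1+mc(19)=1+3=4, 1+mc(18)=1+3=4) = 4
mc(27) = min(1+mc(26)=1+4=5, 1+mc(23)=1+3=4, 1+mc(22)=1+3=4, 1+mc(20)=1+3=4, 1+mc(19)=1+3=4) = 4
mc(28) = min(1+mc(27)=1+4=5, 1+mc(24)=1+3=4, 1+mc(23)=1+3=4, 1+mc(21)=1+3=4, 1+mc(20)=1+3=4) = 4
mc(29) = min(1+mc(28)=1+4=5, 1+mc(25)=1+4=5, 1+mc(24)=1+3=4, 1+mc(22)=1+3=4, 1+mc(21)=1+3=4) = 4
mc(30) = min(1+mc(29)=1+4=5, 1+mc(26)=1+4=5, 1+mc(25)=1+4=5, 1+mc(23)=1+3=4, 1+mc(22)=1+3=4) = 4
mc(31) = min(1+mc(30)=1+4=5, 1+mc(27)=1+4=5, 1+mc(26)=1+4=5, 1+mc(24)=1+3=4, 1+mc(23)=1+3=4) = 4

4
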